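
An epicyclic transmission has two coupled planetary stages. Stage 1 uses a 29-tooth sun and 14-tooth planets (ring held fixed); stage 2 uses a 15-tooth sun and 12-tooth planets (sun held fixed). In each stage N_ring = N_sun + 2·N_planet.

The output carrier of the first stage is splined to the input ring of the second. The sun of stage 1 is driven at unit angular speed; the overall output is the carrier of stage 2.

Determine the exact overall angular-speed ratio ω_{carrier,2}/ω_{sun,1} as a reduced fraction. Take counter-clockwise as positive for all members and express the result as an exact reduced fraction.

377/1548

Stage 1: N_ring = 29 + 2·14 = 57
Stage 1: 29(ω_s−ω_c) = −57(ω_r−ω_c),  ω_r=0, ω_s=1
Stage 1: 29(1−ω_c) = −57(0−ω_c)  ⇒  86ω_c = 29  ⇒  ω_c = 29/86
  ⇒ ω_c¹/ω_s¹ = 29/86
Stage 2: N_ring = 15 + 2·12 = 39
Stage 2: 15(ω_s−ω_c) = −39(ω_r−ω_c),  ω_s=0, ω_r=1
Stage 2: 15(0−ω_c) = −39(1−ω_c)  ⇒  54ω_c = 39  ⇒  ω_c = 13/18
  ⇒ ω_c²/ω_r² = 13/18
Coupling ω_r² = ω_c¹ ⇒ overall = 29/86 × 13/18 = 377/1548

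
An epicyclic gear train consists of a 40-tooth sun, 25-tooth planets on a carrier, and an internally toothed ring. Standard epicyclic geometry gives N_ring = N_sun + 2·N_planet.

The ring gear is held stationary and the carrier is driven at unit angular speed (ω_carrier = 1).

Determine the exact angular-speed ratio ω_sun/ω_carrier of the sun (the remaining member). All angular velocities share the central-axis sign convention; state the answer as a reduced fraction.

13/4

N_ring = 40 + 2·25 = 90
40(ω_s−ω_c) = −90(ω_r−ω_c),  ω_r=0, ω_c=1
ω_s = 1 − (90/40)(0−1) = 13/4
ω_s/ω_c = 13/4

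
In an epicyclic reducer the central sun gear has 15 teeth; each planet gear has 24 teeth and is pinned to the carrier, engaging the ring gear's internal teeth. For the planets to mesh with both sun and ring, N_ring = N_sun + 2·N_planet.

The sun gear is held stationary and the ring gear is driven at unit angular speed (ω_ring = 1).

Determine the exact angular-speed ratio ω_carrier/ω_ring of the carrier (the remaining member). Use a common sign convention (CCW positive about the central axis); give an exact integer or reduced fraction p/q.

N_ring = 15 + 2·24 = 63
15(ω_s−ω_c) = −63(ω_r−ω_c),  ω_s=0, ω_r=1
15(0−ω_c) = −63(1−ω_c)  ⇒  78ω_c = 63  ⇒  ω_c = 21/26
ω_c/ω_r = 21/26

21/26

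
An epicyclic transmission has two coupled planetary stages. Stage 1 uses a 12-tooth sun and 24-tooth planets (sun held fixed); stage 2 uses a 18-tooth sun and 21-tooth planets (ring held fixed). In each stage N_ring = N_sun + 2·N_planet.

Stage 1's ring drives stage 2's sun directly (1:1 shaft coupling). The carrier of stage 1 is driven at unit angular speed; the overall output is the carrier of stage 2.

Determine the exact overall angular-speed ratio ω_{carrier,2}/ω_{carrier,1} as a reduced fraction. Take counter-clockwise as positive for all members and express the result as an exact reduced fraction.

18/65

Stage 1: N_ring = 12 + 2·24 = 60
Stage 1: 12(ω_s−ω_c) = −60(ω_r−ω_c),  ω_s=0, ω_c=1
Stage 1: ω_r = 1 − (12/60)(0−1) = 6/5
  ⇒ ω_r¹/ω_c¹ = 6/5
Stage 2: N_ring = 18 + 2·21 = 60
Stage 2: 18(ω_s−ω_c) = −60(ω_r−ω_c),  ω_r=0, ω_s=1
Stage 2: 18(1−ω_c) = −60(0−ω_c)  ⇒  78ω_c = 18  ⇒  ω_c = 3/13
  ⇒ ω_c²/ω_s² = 3/13
Coupling ω_s² = ω_r¹ ⇒ overall = 6/5 × 3/13 = 18/65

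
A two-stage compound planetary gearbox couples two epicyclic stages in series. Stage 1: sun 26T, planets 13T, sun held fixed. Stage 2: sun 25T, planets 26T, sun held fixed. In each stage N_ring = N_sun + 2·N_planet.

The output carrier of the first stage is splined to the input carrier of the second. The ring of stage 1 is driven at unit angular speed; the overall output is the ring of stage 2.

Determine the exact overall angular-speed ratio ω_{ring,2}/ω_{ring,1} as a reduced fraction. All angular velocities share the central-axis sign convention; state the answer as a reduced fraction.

68/77

Stage 1: N_ring = 26 + 2·13 = 52
Stage 1: 26(ω_s−ω_c) = −52(ω_r−ω_c),  ω_s=0, ω_r=1
Stage 1: 26(0−ω_c) = −52(1−ω_c)  ⇒  78ω_c = 52  ⇒  ω_c = 2/3
  ⇒ ω_c¹/ω_r¹ = 2/3
Stage 2: N_ring = 25 + 2·26 = 77
Stage 2: 25(ω_s−ω_c) = −77(ω_r−ω_c),  ω_s=0, ω_c=1
Stage 2: ω_r = 1 − (25/77)(0−1) = 102/77
  ⇒ ω_r²/ω_c² = 102/77
Coupling ω_c² = ω_c¹ ⇒ overall = 2/3 × 102/77 = 68/77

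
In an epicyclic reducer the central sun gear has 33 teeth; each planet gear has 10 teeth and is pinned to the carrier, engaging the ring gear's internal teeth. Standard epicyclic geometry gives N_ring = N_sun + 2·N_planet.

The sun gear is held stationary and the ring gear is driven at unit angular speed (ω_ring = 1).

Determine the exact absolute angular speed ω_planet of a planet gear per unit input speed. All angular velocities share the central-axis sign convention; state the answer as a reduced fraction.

53/20

N_ring = 33 + 2·10 = 53
33(ω_s−ω_c) = −53(ω_r−ω_c),  ω_s=0, ω_r=1
33(0−ω_c) = −53(1−ω_c)  ⇒  86ω_c = 53  ⇒  ω_c = 53/86
sun–planet: 33·(0−53/86) = −10·(ω_p−ω_c)  ⇒  ω_p−ω_c = −(33/10)·(-53/86) = 1749/860
ω_p = 53/86 + 1749/860 = 53/20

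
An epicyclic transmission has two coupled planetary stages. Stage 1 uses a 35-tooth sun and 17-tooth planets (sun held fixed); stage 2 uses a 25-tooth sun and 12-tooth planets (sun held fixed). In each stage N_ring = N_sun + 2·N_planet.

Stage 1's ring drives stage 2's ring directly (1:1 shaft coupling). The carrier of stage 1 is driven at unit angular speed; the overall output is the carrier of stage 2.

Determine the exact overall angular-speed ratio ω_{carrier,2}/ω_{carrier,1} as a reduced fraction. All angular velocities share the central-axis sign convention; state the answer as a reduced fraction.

2548/2553

Stage 1: N_ring = 35 + 2·17 = 69
Stage 1: 35(ω_s−ω_c) = −69(ω_r−ω_c),  ω_s=0, ω_c=1
Stage 1: ω_r = 1 − (35/69)(0−1) = 104/69
  ⇒ ω_r¹/ω_c¹ = 104/69
Stage 2: N_ring = 25 + 2·12 = 49
Stage 2: 25(ω_s−ω_c) = −49(ω_r−ω_c),  ω_s=0, ω_r=1
Stage 2: 25(0−ω_c) = −49(1−ω_c)  ⇒  74ω_c = 49  ⇒  ω_c = 49/74
  ⇒ ω_c²/ω_r² = 49/74
Coupling ω_r² = ω_r¹ ⇒ overall = 104/69 × 49/74 = 2548/2553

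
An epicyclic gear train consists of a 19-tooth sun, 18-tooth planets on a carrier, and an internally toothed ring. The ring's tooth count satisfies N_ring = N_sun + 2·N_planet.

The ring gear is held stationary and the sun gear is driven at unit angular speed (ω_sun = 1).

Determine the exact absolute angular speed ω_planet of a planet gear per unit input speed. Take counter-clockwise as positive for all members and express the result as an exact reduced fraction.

N_ring = 19 + 2·18 = 55
19(ω_s−ω_c) = −55(ω_r−ω_c),  ω_r=0, ω_s=1
19(1−ω_c) = −55(0−ω_c)  ⇒  74ω_c = 19  ⇒  ω_c = 19/74
sun–planet: 19·(1−19/74) = −18·(ω_p−ω_c)  ⇒  ω_p−ω_c = −(19/18)·(55/74) = -1045/1332
ω_p = 19/74 − 1045/1332 = -19/36

-19/36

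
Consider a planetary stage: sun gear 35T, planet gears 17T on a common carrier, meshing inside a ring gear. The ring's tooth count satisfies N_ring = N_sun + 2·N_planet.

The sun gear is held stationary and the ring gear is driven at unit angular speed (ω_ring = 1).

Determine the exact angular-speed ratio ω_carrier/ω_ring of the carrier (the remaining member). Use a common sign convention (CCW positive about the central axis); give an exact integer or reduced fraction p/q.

N_ring = 35 + 2·17 = 69
35(ω_s−ω_c) = −69(ω_r−ω_c),  ω_s=0, ω_r=1
35(0−ω_c) = −69(1−ω_c)  ⇒  104ω_c = 69  ⇒  ω_c = 69/104
ω_c/ω_r = 69/104

69/104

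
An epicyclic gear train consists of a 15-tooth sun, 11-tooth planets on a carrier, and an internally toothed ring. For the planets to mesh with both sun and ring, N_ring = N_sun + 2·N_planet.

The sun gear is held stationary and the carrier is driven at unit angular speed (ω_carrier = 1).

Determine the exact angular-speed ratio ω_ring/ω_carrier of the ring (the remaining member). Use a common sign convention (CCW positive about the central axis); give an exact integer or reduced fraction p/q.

N_ring = 15 + 2·11 = 37
15(ω_s−ω_c) = −37(ω_r−ω_c),  ω_s=0, ω_c=1
ω_r = 1 − (15/37)(0−1) = 52/37
ω_r/ω_c = 52/37

52/37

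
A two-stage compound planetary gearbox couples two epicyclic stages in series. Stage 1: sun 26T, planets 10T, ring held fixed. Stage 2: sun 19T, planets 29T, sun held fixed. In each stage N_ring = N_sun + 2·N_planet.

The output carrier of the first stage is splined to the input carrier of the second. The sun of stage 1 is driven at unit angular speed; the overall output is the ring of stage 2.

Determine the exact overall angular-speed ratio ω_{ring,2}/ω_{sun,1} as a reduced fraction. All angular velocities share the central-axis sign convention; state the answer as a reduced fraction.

Stage 1: N_ring = 26 + 2·10 = 46
Stage 1: 26(ω_s−ω_c) = −46(ω_r−ω_c),  ω_r=0, ω_s=1
Stage 1: 26(1−ω_c) = −46(0−ω_c)  ⇒  72ω_c = 26  ⇒  ω_c = 13/36
  ⇒ ω_c¹/ω_s¹ = 13/36
Stage 2: N_ring = 19 + 2·29 = 77
Stage 2: 19(ω_s−ω_c) = −77(ω_r−ω_c),  ω_s=0, ω_c=1
Stage 2: ω_r = 1 − (19/77)(0−1) = 96/77
  ⇒ ω_r²/ω_c² = 96/77
Coupling ω_c² = ω_c¹ ⇒ overall = 13/36 × 96/77 = 104/231

104/231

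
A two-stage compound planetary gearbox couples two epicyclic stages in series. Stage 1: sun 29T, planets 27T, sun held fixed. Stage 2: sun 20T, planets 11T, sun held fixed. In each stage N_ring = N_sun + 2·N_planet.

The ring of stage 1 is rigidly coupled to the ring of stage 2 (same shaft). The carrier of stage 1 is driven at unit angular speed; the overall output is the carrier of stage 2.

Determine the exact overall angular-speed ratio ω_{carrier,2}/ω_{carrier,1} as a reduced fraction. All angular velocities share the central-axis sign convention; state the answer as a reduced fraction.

2352/2573

Stage 1: N_ring = 29 + 2·27 = 83
Stage 1: 29(ω_s−ω_c) = −83(ω_r−ω_c),  ω_s=0, ω_c=1
Stage 1: ω_r = 1 − (29/83)(0−1) = 112/83
  ⇒ ω_r¹/ω_c¹ = 112/83
Stage 2: N_ring = 20 + 2·11 = 42
Stage 2: 20(ω_s−ω_c) = −42(ω_r−ω_c),  ω_s=0, ω_r=1
Stage 2: 20(0−ω_c) = −42(1−ω_c)  ⇒  62ω_c = 42  ⇒  ω_c = 21/31
  ⇒ ω_c²/ω_r² = 21/31
Coupling ω_r² = ω_r¹ ⇒ overall = 112/83 × 21/31 = 2352/2573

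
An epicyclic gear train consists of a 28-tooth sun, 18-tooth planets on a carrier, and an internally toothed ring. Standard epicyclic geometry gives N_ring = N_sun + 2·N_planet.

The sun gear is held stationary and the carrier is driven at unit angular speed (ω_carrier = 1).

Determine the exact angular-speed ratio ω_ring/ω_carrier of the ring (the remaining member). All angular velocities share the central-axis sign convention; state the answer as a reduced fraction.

23/16

N_ring = 28 + 2·18 = 64
28(ω_s−ω_c) = −64(ω_r−ω_c),  ω_s=0, ω_c=1
ω_r = 1 − (28/64)(0−1) = 23/16
ω_r/ω_c = 23/16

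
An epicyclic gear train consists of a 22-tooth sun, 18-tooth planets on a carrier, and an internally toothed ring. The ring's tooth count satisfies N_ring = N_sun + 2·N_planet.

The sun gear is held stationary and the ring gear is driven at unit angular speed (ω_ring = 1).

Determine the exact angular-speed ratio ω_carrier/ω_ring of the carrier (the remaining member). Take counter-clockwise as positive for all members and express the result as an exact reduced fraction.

29/40

N_ring = 22 + 2·18 = 58
22(ω_s−ω_c) = −58(ω_r−ω_c),  ω_s=0, ω_r=1
22(0−ω_c) = −58(1−ω_c)  ⇒  80ω_c = 58  ⇒  ω_c = 29/40
ω_c/ω_r = 29/40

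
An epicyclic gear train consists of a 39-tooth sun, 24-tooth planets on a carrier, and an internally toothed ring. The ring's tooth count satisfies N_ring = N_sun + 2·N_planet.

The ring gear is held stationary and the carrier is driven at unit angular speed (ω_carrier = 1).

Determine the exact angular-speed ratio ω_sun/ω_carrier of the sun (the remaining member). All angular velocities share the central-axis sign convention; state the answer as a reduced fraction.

42/13

N_ring = 39 + 2·24 = 87
39(ω_s−ω_c) = −87(ω_r−ω_c),  ω_r=0, ω_c=1
ω_s = 1 − (87/39)(0−1) = 42/13
ω_s/ω_c = 42/13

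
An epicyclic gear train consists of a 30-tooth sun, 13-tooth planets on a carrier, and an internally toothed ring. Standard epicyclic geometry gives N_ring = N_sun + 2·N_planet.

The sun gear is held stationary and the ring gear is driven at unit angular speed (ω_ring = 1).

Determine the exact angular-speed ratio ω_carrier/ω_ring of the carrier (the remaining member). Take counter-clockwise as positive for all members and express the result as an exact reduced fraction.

N_ring = 30 + 2·13 = 56
30(ω_s−ω_c) = −56(ω_r−ω_c),  ω_s=0, ω_r=1
30(0−ω_c) = −56(1−ω_c)  ⇒  86ω_c = 56  ⇒  ω_c = 28/43
ω_c/ω_r = 28/43

28/43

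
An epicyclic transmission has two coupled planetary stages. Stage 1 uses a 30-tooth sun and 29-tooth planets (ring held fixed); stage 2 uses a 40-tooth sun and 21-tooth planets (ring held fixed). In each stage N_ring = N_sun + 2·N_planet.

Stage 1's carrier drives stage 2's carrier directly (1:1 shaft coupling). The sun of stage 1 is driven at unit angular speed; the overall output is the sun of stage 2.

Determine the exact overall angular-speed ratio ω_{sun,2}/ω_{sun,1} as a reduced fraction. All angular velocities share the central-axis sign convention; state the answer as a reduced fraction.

Stage 1: N_ring = 30 + 2·29 = 88
Stage 1: 30(ω_s−ω_c) = −88(ω_r−ω_c),  ω_r=0, ω_s=1
Stage 1: 30(1−ω_c) = −88(0−ω_c)  ⇒  118ω_c = 30  ⇒  ω_c = 15/59
  ⇒ ω_c¹/ω_s¹ = 15/59
Stage 2: N_ring = 40 + 2·21 = 82
Stage 2: 40(ω_s−ω_c) = −82(ω_r−ω_c),  ω_r=0, ω_c=1
Stage 2: ω_s = 1 − (82/40)(0−1) = 61/20
  ⇒ ω_s²/ω_c² = 61/20
Coupling ω_c² = ω_c¹ ⇒ overall = 15/59 × 61/20 = 183/236

183/236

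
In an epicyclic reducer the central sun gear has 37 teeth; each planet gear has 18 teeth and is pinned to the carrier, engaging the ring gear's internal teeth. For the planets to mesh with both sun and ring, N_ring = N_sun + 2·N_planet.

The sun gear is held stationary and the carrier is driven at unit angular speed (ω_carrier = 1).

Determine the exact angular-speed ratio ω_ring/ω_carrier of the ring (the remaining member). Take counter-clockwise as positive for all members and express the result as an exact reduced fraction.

110/73

N_ring = 37 + 2·18 = 73
37(ω_s−ω_c) = −73(ω_r−ω_c),  ω_s=0, ω_c=1
ω_r = 1 − (37/73)(0−1) = 110/73
ω_r/ω_c = 110/73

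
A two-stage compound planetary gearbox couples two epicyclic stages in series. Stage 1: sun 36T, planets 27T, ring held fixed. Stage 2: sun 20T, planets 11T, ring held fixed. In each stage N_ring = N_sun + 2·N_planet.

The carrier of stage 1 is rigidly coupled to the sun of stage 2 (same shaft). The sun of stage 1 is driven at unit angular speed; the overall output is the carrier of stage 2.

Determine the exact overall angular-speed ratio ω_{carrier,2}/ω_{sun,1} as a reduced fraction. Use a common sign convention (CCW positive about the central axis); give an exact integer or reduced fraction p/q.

Stage 1: N_ring = 36 + 2·27 = 90
Stage 1: 36(ω_s−ω_c) = −90(ω_r−ω_c),  ω_r=0, ω_s=1
Stage 1: 36(1−ω_c) = −90(0−ω_c)  ⇒  126ω_c = 36  ⇒  ω_c = 2/7
  ⇒ ω_c¹/ω_s¹ = 2/7
Stage 2: N_ring = 20 + 2·11 = 42
Stage 2: 20(ω_s−ω_c) = −42(ω_r−ω_c),  ω_r=0, ω_s=1
Stage 2: 20(1−ω_c) = −42(0−ω_c)  ⇒  62ω_c = 20  ⇒  ω_c = 10/31
  ⇒ ω_c²/ω_s² = 10/31
Coupling ω_s² = ω_c¹ ⇒ overall = 2/7 × 10/31 = 20/217

20/217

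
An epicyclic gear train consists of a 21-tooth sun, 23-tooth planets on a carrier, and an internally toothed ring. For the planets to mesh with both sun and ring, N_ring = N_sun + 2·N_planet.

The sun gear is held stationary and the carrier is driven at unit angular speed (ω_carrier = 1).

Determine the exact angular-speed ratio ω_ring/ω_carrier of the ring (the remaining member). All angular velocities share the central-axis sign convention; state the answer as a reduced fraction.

N_ring = 21 + 2·23 = 67
21(ω_s−ω_c) = −67(ω_r−ω_c),  ω_s=0, ω_c=1
ω_r = 1 − (21/67)(0−1) = 88/67
ω_r/ω_c = 88/67

88/67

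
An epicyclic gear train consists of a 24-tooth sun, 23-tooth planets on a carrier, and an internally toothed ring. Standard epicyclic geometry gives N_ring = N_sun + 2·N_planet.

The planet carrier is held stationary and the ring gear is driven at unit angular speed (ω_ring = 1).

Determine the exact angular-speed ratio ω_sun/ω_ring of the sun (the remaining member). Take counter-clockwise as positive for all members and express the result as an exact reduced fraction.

N_ring = 24 + 2·23 = 70
24(ω_s−ω_c) = −70(ω_r−ω_c),  ω_c=0, ω_r=1
ω_s = 0 − (70/24)(1−0) = -35/12
ω_s/ω_r = -35/12

-35/12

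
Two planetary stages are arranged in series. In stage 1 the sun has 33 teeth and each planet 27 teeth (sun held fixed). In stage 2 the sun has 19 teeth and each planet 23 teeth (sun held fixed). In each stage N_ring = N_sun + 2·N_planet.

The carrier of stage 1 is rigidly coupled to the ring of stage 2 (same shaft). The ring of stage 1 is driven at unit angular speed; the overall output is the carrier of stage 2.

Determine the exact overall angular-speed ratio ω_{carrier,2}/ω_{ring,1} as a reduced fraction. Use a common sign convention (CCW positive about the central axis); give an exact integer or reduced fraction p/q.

Stage 1: N_ring = 33 + 2·27 = 87
Stage 1: 33(ω_s−ω_c) = −87(ω_r−ω_c),  ω_s=0, ω_r=1
Stage 1: 33(0−ω_c) = −87(1−ω_c)  ⇒  120ω_c = 87  ⇒  ω_c = 29/40
  ⇒ ω_c¹/ω_r¹ = 29/40
Stage 2: N_ring = 19 + 2·23 = 65
Stage 2: 19(ω_s−ω_c) = −65(ω_r−ω_c),  ω_s=0, ω_r=1
Stage 2: 19(0−ω_c) = −65(1−ω_c)  ⇒  84ω_c = 65  ⇒  ω_c = 65/84
  ⇒ ω_c²/ω_r² = 65/84
Coupling ω_r² = ω_c¹ ⇒ overall = 29/40 × 65/84 = 377/672

377/672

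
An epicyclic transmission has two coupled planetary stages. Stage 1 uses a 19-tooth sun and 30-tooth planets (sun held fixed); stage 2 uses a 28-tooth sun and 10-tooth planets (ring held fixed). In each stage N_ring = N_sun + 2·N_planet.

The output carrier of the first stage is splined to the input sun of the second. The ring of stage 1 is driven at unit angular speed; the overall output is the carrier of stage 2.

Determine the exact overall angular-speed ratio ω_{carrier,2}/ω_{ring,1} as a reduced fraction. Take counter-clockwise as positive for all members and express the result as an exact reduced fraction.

Stage 1: N_ring = 19 + 2·30 = 79
Stage 1: 19(ω_s−ω_c) = −79(ω_r−ω_c),  ω_s=0, ω_r=1
Stage 1: 19(0−ω_c) = −79(1−ω_c)  ⇒  98ω_c = 79  ⇒  ω_c = 79/98
  ⇒ ω_c¹/ω_r¹ = 79/98
Stage 2: N_ring = 28 + 2·10 = 48
Stage 2: 28(ω_s−ω_c) = −48(ω_r−ω_c),  ω_r=0, ω_s=1
Stage 2: 28(1−ω_c) = −48(0−ω_c)  ⇒  76ω_c = 28  ⇒  ω_c = 7/19
  ⇒ ω_c²/ω_s² = 7/19
Coupling ω_s² = ω_c¹ ⇒ overall = 79/98 × 7/19 = 79/266

79/266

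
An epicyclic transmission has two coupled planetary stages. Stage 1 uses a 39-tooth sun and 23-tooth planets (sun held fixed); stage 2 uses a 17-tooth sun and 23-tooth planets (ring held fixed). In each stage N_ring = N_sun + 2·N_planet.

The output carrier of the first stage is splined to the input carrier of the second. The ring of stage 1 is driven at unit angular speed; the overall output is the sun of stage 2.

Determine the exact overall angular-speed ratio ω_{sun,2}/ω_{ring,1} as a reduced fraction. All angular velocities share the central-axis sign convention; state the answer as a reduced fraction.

100/31

Stage 1: N_ring = 39 + 2·23 = 85
Stage 1: 39(ω_s−ω_c) = −85(ω_r−ω_c),  ω_s=0, ω_r=1
Stage 1: 39(0−ω_c) = −85(1−ω_c)  ⇒  124ω_c = 85  ⇒  ω_c = 85/124
  ⇒ ω_c¹/ω_r¹ = 85/124
Stage 2: N_ring = 17 + 2·23 = 63
Stage 2: 17(ω_s−ω_c) = −63(ω_r−ω_c),  ω_r=0, ω_c=1
Stage 2: ω_s = 1 − (63/17)(0−1) = 80/17
  ⇒ ω_s²/ω_c² = 80/17
Coupling ω_c² = ω_c¹ ⇒ overall = 85/124 × 80/17 = 100/31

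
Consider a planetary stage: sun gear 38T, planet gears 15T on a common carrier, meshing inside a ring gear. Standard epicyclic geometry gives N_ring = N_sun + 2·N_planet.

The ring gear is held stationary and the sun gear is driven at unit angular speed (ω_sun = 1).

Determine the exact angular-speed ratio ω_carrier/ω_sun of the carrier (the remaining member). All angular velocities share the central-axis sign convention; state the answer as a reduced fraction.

19/53

N_ring = 38 + 2·15 = 68
38(ω_s−ω_c) = −68(ω_r−ω_c),  ω_r=0, ω_s=1
38(1−ω_c) = −68(0−ω_c)  ⇒  106ω_c = 38  ⇒  ω_c = 19/53
ω_c/ω_s = 19/53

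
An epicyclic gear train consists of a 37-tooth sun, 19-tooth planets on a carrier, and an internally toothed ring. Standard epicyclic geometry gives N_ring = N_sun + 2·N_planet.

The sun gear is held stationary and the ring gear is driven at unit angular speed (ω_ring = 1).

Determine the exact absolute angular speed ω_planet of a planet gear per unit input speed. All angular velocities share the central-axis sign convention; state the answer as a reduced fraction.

N_ring = 37 + 2·19 = 75
37(ω_s−ω_c) = −75(ω_r−ω_c),  ω_s=0, ω_r=1
37(0−ω_c) = −75(1−ω_c)  ⇒  112ω_c = 75  ⇒  ω_c = 75/112
sun–planet: 37·(0−75/112) = −19·(ω_p−ω_c)  ⇒  ω_p−ω_c = −(37/19)·(-75/112) = 2775/2128
ω_p = 75/112 + 2775/2128 = 75/38

75/38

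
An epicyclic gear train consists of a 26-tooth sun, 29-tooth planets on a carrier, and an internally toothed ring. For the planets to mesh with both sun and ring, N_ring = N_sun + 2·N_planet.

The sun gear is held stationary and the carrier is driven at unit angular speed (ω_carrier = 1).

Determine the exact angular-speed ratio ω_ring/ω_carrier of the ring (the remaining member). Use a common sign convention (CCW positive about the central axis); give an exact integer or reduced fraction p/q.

N_ring = 26 + 2·29 = 84
26(ω_s−ω_c) = −84(ω_r−ω_c),  ω_s=0, ω_c=1
ω_r = 1 − (26/84)(0−1) = 55/42
ω_r/ω_c = 55/42

55/42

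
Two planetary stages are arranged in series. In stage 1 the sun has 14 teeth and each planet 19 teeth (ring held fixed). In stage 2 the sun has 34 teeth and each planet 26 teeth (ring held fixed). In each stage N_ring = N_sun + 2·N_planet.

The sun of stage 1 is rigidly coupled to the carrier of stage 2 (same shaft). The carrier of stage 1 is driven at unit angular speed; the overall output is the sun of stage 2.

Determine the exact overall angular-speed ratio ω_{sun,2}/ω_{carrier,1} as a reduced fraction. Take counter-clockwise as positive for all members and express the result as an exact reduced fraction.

1980/119

Stage 1: N_ring = 14 + 2·19 = 52
Stage 1: 14(ω_s−ω_c) = −52(ω_r−ω_c),  ω_r=0, ω_c=1
Stage 1: ω_s = 1 − (52/14)(0−1) = 33/7
  ⇒ ω_s¹/ω_c¹ = 33/7
Stage 2: N_ring = 34 + 2·26 = 86
Stage 2: 34(ω_s−ω_c) = −86(ω_r−ω_c),  ω_r=0, ω_c=1
Stage 2: ω_s = 1 − (86/34)(0−1) = 60/17
  ⇒ ω_s²/ω_c² = 60/17
Coupling ω_c² = ω_s¹ ⇒ overall = 33/7 × 60/17 = 1980/119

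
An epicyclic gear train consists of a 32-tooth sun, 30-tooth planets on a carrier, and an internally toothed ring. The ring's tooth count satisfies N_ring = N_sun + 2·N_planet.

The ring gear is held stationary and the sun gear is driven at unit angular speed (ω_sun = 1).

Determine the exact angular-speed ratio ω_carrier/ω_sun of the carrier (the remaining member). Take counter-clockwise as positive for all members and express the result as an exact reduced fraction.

N_ring = 32 + 2·30 = 92
32(ω_s−ω_c) = −92(ω_r−ω_c),  ω_r=0, ω_s=1
32(1−ω_c) = −92(0−ω_c)  ⇒  124ω_c = 32  ⇒  ω_c = 8/31
ω_c/ω_s = 8/31

8/31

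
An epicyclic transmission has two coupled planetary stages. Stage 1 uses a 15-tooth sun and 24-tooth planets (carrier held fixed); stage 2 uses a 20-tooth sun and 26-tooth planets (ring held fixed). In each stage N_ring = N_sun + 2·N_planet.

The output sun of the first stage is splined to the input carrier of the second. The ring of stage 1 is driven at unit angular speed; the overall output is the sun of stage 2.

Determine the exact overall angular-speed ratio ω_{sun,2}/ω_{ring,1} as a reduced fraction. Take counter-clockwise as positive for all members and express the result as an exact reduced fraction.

Stage 1: N_ring = 15 + 2·24 = 63
Stage 1: 15(ω_s−ω_c) = −63(ω_r−ω_c),  ω_c=0, ω_r=1
Stage 1: ω_s = 0 − (63/15)(1−0) = -21/5
  ⇒ ω_s¹/ω_r¹ = -21/5
Stage 2: N_ring = 20 + 2·26 = 72
Stage 2: 20(ω_s−ω_c) = −72(ω_r−ω_c),  ω_r=0, ω_c=1
Stage 2: ω_s = 1 − (72/20)(0−1) = 23/5
  ⇒ ω_s²/ω_c² = 23/5
Coupling ω_c² = ω_s¹ ⇒ overall = -21/5 × 23/5 = -483/25

-483/25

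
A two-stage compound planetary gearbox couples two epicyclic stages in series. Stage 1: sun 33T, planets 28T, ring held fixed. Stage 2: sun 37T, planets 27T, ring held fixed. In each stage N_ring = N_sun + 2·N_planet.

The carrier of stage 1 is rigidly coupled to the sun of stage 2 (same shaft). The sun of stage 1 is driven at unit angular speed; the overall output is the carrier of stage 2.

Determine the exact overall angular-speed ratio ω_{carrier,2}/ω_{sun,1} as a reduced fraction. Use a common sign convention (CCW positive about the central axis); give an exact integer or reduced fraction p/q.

Stage 1: N_ring = 33 + 2·28 = 89
Stage 1: 33(ω_s−ω_c) = −89(ω_r−ω_c),  ω_r=0, ω_s=1
Stage 1: 33(1−ω_c) = −89(0−ω_c)  ⇒  122ω_c = 33  ⇒  ω_c = 33/122
  ⇒ ω_c¹/ω_s¹ = 33/122
Stage 2: N_ring = 37 + 2·27 = 91
Stage 2: 37(ω_s−ω_c) = −91(ω_r−ω_c),  ω_r=0, ω_s=1
Stage 2: 37(1−ω_c) = −91(0−ω_c)  ⇒  128ω_c = 37  ⇒  ω_c = 37/128
  ⇒ ω_c²/ω_s² = 37/128
Coupling ω_s² = ω_c¹ ⇒ overall = 33/122 × 37/128 = 1221/15616

1221/15616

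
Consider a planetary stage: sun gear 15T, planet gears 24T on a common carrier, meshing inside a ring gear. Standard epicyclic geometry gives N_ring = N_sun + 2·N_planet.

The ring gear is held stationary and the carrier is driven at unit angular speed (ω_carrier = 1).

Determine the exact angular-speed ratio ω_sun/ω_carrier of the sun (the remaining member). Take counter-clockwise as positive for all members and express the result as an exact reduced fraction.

N_ring = 15 + 2·24 = 63
15(ω_s−ω_c) = −63(ω_r−ω_c),  ω_r=0, ω_c=1
ω_s = 1 − (63/15)(0−1) = 26/5
ω_s/ω_c = 26/5

26/5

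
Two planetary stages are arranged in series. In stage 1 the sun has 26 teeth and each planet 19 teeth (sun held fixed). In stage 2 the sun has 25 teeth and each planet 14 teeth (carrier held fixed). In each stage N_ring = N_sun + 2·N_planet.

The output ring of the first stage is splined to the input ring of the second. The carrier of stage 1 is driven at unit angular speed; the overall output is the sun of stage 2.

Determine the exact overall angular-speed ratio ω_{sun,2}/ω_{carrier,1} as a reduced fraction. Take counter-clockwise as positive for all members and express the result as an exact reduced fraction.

-477/160

Stage 1: N_ring = 26 + 2·19 = 64
Stage 1: 26(ω_s−ω_c) = −64(ω_r−ω_c),  ω_s=0, ω_c=1
Stage 1: ω_r = 1 − (26/64)(0−1) = 45/32
  ⇒ ω_r¹/ω_c¹ = 45/32
Stage 2: N_ring = 25 + 2·14 = 53
Stage 2: 25(ω_s−ω_c) = −53(ω_r−ω_c),  ω_c=0, ω_r=1
Stage 2: ω_s = 0 − (53/25)(1−0) = -53/25
  ⇒ ω_s²/ω_r² = -53/25
Coupling ω_r² = ω_r¹ ⇒ overall = 45/32 × -53/25 = -477/160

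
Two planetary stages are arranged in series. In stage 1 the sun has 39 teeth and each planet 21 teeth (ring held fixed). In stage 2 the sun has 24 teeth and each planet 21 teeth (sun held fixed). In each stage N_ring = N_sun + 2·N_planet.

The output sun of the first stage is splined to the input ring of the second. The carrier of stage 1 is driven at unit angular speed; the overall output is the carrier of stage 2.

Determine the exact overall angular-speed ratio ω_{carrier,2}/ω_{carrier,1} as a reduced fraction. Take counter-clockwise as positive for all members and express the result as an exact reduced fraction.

88/39

Stage 1: N_ring = 39 + 2·21 = 81
Stage 1: 39(ω_s−ω_c) = −81(ω_r−ω_c),  ω_r=0, ω_c=1
Stage 1: ω_s = 1 − (81/39)(0−1) = 40/13
  ⇒ ω_s¹/ω_c¹ = 40/13
Stage 2: N_ring = 24 + 2·21 = 66
Stage 2: 24(ω_s−ω_c) = −66(ω_r−ω_c),  ω_s=0, ω_r=1
Stage 2: 24(0−ω_c) = −66(1−ω_c)  ⇒  90ω_c = 66  ⇒  ω_c = 11/15
  ⇒ ω_c²/ω_r² = 11/15
Coupling ω_r² = ω_s¹ ⇒ overall = 40/13 × 11/15 = 88/39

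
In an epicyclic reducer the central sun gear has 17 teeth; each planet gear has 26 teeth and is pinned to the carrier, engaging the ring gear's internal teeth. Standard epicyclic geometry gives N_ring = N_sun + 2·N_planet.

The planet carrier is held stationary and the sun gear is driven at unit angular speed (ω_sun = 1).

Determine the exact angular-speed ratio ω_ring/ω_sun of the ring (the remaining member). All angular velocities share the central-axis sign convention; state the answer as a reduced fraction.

N_ring = 17 + 2·26 = 69
17(ω_s−ω_c) = −69(ω_r−ω_c),  ω_c=0, ω_s=1
ω_r = 0 − (17/69)(1−0) = -17/69
ω_r/ω_s = -17/69

-17/69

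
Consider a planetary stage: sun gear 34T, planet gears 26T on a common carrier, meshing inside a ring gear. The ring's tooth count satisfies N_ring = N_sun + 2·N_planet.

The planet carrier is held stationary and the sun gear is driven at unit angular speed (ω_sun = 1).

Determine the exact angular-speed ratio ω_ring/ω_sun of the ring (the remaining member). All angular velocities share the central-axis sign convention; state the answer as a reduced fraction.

-17/43

N_ring = 34 + 2·26 = 86
34(ω_s−ω_c) = −86(ω_r−ω_c),  ω_c=0, ω_s=1
ω_r = 0 − (34/86)(1−0) = -17/43
ω_r/ω_s = -17/43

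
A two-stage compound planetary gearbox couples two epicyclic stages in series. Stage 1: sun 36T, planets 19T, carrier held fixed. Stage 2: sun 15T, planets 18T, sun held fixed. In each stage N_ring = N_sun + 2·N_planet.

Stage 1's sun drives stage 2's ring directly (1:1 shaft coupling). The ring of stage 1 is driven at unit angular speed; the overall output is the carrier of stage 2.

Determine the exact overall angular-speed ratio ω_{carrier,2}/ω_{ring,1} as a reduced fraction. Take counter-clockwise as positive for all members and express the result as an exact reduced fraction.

-629/396

Stage 1: N_ring = 36 + 2·19 = 74
Stage 1: 36(ω_s−ω_c) = −74(ω_r−ω_c),  ω_c=0, ω_r=1
Stage 1: ω_s = 0 − (74/36)(1−0) = -37/18
  ⇒ ω_s¹/ω_r¹ = -37/18
Stage 2: N_ring = 15 + 2·18 = 51
Stage 2: 15(ω_s−ω_c) = −51(ω_r−ω_c),  ω_s=0, ω_r=1
Stage 2: 15(0−ω_c) = −51(1−ω_c)  ⇒  66ω_c = 51  ⇒  ω_c = 17/22
  ⇒ ω_c²/ω_r² = 17/22
Coupling ω_r² = ω_s¹ ⇒ overall = -37/18 × 17/22 = -629/396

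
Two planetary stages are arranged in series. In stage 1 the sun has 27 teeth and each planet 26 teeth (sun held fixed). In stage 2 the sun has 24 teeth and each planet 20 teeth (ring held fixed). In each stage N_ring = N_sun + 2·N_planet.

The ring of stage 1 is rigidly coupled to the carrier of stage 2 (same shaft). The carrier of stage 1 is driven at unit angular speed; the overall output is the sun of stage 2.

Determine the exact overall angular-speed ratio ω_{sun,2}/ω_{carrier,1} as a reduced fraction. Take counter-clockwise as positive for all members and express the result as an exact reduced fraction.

Stage 1: N_ring = 27 + 2·26 = 79
Stage 1: 27(ω_s−ω_c) = −79(ω_r−ω_c),  ω_s=0, ω_c=1
Stage 1: ω_r = 1 − (27/79)(0−1) = 106/79
  ⇒ ω_r¹/ω_c¹ = 106/79
Stage 2: N_ring = 24 + 2·20 = 64
Stage 2: 24(ω_s−ω_c) = −64(ω_r−ω_c),  ω_r=0, ω_c=1
Stage 2: ω_s = 1 − (64/24)(0−1) = 11/3
  ⇒ ω_s²/ω_c² = 11/3
Coupling ω_c² = ω_r¹ ⇒ overall = 106/79 × 11/3 = 1166/237

1166/237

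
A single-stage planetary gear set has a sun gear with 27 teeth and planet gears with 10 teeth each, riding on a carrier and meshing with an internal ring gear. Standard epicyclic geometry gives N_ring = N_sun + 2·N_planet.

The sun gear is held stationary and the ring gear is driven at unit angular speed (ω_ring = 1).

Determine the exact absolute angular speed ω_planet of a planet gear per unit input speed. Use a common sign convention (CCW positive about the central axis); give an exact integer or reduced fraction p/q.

N_ring = 27 + 2·10 = 47
27(ω_s−ω_c) = −47(ω_r−ω_c),  ω_s=0, ω_r=1
27(0−ω_c) = −47(1−ω_c)  ⇒  74ω_c = 47  ⇒  ω_c = 47/74
sun–planet: 27·(0−47/74) = −10·(ω_p−ω_c)  ⇒  ω_p−ω_c = −(27/10)·(-47/74) = 1269/740
ω_p = 47/74 + 1269/740 = 47/20

47/20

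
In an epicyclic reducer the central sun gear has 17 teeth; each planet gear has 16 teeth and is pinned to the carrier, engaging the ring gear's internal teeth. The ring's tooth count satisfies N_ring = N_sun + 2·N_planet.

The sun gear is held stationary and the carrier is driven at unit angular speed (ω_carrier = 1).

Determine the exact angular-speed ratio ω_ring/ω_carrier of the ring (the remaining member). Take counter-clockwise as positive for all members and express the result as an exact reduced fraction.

N_ring = 17 + 2·16 = 49
17(ω_s−ω_c) = −49(ω_r−ω_c),  ω_s=0, ω_c=1
ω_r = 1 − (17/49)(0−1) = 66/49
ω_r/ω_c = 66/49

66/49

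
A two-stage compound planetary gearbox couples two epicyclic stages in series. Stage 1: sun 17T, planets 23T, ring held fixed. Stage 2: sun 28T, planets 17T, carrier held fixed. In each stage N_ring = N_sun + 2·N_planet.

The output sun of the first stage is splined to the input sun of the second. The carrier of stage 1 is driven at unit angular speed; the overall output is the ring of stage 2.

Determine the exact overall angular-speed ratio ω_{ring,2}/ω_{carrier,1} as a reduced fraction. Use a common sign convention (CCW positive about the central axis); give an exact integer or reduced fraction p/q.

-1120/527

Stage 1: N_ring = 17 + 2·23 = 63
Stage 1: 17(ω_s−ω_c) = −63(ω_r−ω_c),  ω_r=0, ω_c=1
Stage 1: ω_s = 1 − (63/17)(0−1) = 80/17
  ⇒ ω_s¹/ω_c¹ = 80/17
Stage 2: N_ring = 28 + 2·17 = 62
Stage 2: 28(ω_s−ω_c) = −62(ω_r−ω_c),  ω_c=0, ω_s=1
Stage 2: ω_r = 0 − (28/62)(1−0) = -14/31
  ⇒ ω_r²/ω_s² = -14/31
Coupling ω_s² = ω_s¹ ⇒ overall = 80/17 × -14/31 = -1120/527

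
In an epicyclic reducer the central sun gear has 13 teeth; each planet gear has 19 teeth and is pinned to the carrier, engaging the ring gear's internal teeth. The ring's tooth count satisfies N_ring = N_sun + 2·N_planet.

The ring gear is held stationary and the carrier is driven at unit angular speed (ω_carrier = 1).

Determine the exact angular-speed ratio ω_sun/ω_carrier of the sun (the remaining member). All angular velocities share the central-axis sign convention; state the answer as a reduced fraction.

64/13

N_ring = 13 + 2·19 = 51
13(ω_s−ω_c) = −51(ω_r−ω_c),  ω_r=0, ω_c=1
ω_s = 1 − (51/13)(0−1) = 64/13
ω_s/ω_c = 64/13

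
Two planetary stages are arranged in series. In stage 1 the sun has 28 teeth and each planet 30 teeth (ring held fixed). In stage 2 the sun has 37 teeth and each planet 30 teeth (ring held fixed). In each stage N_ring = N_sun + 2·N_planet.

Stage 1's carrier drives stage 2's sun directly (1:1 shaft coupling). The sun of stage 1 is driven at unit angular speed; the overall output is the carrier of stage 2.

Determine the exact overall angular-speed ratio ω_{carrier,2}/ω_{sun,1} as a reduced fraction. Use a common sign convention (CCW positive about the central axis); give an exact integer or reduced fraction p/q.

Stage 1: N_ring = 28 + 2·30 = 88
Stage 1: 28(ω_s−ω_c) = −88(ω_r−ω_c),  ω_r=0, ω_s=1
Stage 1: 28(1−ω_c) = −88(0−ω_c)  ⇒  116ω_c = 28  ⇒  ω_c = 7/29
  ⇒ ω_c¹/ω_s¹ = 7/29
Stage 2: N_ring = 37 + 2·30 = 97
Stage 2: 37(ω_s−ω_c) = −97(ω_r−ω_c),  ω_r=0, ω_s=1
Stage 2: 37(1−ω_c) = −97(0−ω_c)  ⇒  134ω_c = 37  ⇒  ω_c = 37/134
  ⇒ ω_c²/ω_s² = 37/134
Coupling ω_s² = ω_c¹ ⇒ overall = 7/29 × 37/134 = 259/3886

259/3886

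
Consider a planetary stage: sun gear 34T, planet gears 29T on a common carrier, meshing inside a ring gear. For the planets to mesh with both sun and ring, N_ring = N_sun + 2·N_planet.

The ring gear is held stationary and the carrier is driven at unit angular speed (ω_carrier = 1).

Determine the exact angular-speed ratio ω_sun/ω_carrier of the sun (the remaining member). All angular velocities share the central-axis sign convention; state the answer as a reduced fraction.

63/17

N_ring = 34 + 2·29 = 92
34(ω_s−ω_c) = −92(ω_r−ω_c),  ω_r=0, ω_c=1
ω_s = 1 − (92/34)(0−1) = 63/17
ω_s/ω_c = 63/17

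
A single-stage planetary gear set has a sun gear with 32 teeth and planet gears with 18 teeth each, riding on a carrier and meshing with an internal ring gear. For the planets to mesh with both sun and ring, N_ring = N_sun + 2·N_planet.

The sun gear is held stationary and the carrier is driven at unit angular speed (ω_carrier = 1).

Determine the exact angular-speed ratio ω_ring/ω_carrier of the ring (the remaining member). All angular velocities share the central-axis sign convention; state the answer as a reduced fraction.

N_ring = 32 + 2·18 = 68
32(ω_s−ω_c) = −68(ω_r−ω_c),  ω_s=0, ω_c=1
ω_r = 1 − (32/68)(0−1) = 25/17
ω_r/ω_c = 25/17

25/17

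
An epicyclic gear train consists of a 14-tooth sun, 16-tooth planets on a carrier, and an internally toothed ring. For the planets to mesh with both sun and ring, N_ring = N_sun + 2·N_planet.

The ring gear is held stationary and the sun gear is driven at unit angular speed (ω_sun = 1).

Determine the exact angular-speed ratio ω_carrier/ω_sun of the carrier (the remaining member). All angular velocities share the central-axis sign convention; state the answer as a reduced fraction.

7/30

N_ring = 14 + 2·16 = 46
14(ω_s−ω_c) = −46(ω_r−ω_c),  ω_r=0, ω_s=1
14(1−ω_c) = −46(0−ω_c)  ⇒  60ω_c = 14  ⇒  ω_c = 7/30
ω_c/ω_s = 7/30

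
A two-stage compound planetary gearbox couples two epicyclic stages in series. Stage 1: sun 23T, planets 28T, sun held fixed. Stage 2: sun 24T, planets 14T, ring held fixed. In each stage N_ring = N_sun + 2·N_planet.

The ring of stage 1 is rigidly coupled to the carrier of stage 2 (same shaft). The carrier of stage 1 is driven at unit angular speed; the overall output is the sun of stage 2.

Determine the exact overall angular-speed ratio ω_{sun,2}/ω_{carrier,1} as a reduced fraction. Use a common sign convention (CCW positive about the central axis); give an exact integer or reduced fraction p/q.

323/79

Stage 1: N_ring = 23 + 2·28 = 79
Stage 1: 23(ω_s−ω_c) = −79(ω_r−ω_c),  ω_s=0, ω_c=1
Stage 1: ω_r = 1 − (23/79)(0−1) = 102/79
  ⇒ ω_r¹/ω_c¹ = 102/79
Stage 2: N_ring = 24 + 2·14 = 52
Stage 2: 24(ω_s−ω_c) = −52(ω_r−ω_c),  ω_r=0, ω_c=1
Stage 2: ω_s = 1 − (52/24)(0−1) = 19/6
  ⇒ ω_s²/ω_c² = 19/6
Coupling ω_c² = ω_r¹ ⇒ overall = 102/79 × 19/6 = 323/79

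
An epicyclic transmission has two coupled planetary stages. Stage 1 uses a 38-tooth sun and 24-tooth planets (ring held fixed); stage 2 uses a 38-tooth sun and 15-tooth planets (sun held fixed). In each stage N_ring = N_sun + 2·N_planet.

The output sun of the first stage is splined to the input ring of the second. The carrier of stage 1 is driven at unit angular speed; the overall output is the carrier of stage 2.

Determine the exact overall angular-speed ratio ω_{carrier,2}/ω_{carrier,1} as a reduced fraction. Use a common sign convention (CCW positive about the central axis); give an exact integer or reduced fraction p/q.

Stage 1: N_ring = 38 + 2·24 = 86
Stage 1: 38(ω_s−ω_c) = −86(ω_r−ω_c),  ω_r=0, ω_c=1
Stage 1: ω_s = 1 − (86/38)(0−1) = 62/19
  ⇒ ω_s¹/ω_c¹ = 62/19
Stage 2: N_ring = 38 + 2·15 = 68
Stage 2: 38(ω_s−ω_c) = −68(ω_r−ω_c),  ω_s=0, ω_r=1
Stage 2: 38(0−ω_c) = −68(1−ω_c)  ⇒  106ω_c = 68  ⇒  ω_c = 34/53
  ⇒ ω_c²/ω_r² = 34/53
Coupling ω_r² = ω_s¹ ⇒ overall = 62/19 × 34/53 = 2108/1007

2108/1007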